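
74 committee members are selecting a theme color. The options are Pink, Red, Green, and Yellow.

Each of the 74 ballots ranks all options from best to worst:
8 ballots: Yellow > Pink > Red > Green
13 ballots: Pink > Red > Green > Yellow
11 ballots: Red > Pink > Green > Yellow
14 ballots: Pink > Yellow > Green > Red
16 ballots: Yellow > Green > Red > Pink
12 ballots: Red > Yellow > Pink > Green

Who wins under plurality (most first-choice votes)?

Pink

First-place votes: Pink 27, Red 23, Green 0, Yellow 24.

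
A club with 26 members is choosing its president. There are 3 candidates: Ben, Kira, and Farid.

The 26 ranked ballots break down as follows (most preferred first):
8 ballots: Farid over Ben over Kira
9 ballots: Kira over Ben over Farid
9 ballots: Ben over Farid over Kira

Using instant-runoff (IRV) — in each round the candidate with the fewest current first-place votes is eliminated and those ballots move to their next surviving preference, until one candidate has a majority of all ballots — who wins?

Ben

Round 1: Ben 9, Kira 9, Farid 8. Farid eliminated.
Round 2: Ben 17, Kira 9. Ben has a majority (≥14).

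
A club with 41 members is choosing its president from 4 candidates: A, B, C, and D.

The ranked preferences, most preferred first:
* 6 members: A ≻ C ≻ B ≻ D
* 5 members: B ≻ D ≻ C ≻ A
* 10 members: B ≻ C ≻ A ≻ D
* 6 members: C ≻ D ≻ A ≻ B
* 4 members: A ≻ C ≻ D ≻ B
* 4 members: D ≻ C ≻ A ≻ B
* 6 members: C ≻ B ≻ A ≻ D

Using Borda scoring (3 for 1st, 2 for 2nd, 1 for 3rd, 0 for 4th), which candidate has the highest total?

A: 6×3 + 5×0 + 10×1 + 6×1 + 4×3 + 4×1 + 6×1 = 56
B: 6×1 + 5×3 + 10×3 + 6×0 + 4×0 + 4×0 + 6×2 = 63
C: 6×2 + 5×1 + 10×2 + 6×3 + 4×2 + 4×2 + 6×3 = 89
D: 6×0 + 5×2 + 10×0 + 6×2 + 4×1 + 4×3 + 6×0 = 38

C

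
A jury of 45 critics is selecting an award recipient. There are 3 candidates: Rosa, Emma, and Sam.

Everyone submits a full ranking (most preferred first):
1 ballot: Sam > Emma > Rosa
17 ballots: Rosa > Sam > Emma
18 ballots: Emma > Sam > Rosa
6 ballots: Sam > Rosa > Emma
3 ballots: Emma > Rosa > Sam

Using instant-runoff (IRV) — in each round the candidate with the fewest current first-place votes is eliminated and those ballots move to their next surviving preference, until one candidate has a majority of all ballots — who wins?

Rosa

Round 1: Rosa 17, Emma 21, Sam 7. Sam eliminated.
Round 2: Rosa 23, Emma 22. Rosa has a majority (≥23).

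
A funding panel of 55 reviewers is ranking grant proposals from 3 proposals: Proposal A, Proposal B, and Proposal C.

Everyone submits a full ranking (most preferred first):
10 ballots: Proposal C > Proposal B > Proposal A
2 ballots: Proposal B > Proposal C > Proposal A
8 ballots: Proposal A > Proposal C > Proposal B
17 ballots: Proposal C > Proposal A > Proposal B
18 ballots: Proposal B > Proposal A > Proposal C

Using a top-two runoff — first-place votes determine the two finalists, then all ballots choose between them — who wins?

Round 1 first-place votes: Proposal A 8, Proposal B 20, Proposal C 27. Proposal C and Proposal B advance.
Runoff: Proposal C is ranked above Proposal B on 35 ballots, Proposal B above Proposal C on 20.

Proposal C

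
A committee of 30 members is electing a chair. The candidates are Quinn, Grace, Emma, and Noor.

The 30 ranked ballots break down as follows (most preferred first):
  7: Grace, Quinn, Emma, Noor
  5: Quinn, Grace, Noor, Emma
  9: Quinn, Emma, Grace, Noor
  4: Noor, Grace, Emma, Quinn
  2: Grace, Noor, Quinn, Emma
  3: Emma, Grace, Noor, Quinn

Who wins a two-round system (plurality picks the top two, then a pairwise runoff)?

Round 1 first-place votes: Quinn 14, Grace 9, Emma 3, Noor 4. Quinn and Grace advance.
Runoff: Quinn is ranked above Grace on 14 ballots, Grace above Quinn on 16.

Grace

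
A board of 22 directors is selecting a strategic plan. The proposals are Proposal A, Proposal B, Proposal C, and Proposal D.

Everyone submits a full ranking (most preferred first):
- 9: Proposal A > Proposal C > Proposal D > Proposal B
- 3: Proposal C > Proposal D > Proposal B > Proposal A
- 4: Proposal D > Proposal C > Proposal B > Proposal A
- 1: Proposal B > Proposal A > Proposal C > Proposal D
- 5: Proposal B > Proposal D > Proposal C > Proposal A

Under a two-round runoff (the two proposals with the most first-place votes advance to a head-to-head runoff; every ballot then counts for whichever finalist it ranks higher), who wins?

Proposal B

Round 1 first-place votes: Proposal A 9, Proposal B 6, Proposal C 3, Proposal D 4. Proposal A and Proposal B advance.
Runoff: Proposal A is ranked above Proposal B on 9 ballots, Proposal B above Proposal A on 13.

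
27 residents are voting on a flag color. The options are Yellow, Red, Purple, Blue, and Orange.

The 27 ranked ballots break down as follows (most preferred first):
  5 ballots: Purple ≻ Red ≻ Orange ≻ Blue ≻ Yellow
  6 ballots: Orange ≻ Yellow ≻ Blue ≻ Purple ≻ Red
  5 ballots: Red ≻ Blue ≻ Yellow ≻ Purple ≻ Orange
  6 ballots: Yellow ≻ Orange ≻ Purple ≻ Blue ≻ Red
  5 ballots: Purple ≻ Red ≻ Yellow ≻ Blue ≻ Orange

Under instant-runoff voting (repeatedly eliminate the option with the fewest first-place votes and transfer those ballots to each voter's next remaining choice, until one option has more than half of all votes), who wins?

Round 1: Yellow 6, Red 5, Purple 10, Blue 0, Orange 6. Blue eliminated.
Round 2: Yellow 6, Red 5, Purple 10, Orange 6. Red eliminated.
Round 3: Yellow 11, Purple 10, Orange 6. Orange eliminated.
Round 4: Yellow 17, Purple 10. Yellow has a majority (≥14).

Yellow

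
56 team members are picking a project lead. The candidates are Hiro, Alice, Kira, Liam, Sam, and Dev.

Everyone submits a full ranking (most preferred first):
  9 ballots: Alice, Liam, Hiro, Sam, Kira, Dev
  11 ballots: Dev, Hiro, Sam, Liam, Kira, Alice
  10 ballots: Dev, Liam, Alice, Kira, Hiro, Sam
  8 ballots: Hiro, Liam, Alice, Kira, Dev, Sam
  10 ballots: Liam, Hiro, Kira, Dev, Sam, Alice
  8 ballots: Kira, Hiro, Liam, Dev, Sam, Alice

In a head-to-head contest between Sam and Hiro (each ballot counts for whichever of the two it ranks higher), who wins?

Hiro

Sam is ranked above Hiro on 0 ballots; Hiro above Sam on 56.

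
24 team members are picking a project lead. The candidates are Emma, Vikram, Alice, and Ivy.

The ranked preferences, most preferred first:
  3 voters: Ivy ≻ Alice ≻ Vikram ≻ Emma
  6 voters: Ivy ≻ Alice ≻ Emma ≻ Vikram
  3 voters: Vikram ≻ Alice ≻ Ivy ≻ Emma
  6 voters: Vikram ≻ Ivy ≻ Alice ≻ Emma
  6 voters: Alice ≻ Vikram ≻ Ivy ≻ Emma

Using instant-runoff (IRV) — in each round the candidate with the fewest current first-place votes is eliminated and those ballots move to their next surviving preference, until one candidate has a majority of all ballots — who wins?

Vikram

Round 1: Emma 0, Vikram 9, Alice 6, Ivy 9. Emma eliminated.
Round 2: Vikram 9, Alice 6, Ivy 9. Alice eliminated.
Round 3: Vikram 15, Ivy 9. Vikram has a majority (≥13).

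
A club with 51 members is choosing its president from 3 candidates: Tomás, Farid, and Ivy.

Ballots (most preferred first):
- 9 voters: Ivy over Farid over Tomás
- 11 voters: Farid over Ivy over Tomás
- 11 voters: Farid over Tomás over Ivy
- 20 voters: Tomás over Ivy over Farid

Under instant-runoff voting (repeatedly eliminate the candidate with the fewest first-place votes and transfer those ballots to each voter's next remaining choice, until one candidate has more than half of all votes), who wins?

Farid

Round 1: Tomás 20, Farid 22, Ivy 9. Ivy eliminated.
Round 2: Tomás 20, Farid 31. Farid has a majority (≥26).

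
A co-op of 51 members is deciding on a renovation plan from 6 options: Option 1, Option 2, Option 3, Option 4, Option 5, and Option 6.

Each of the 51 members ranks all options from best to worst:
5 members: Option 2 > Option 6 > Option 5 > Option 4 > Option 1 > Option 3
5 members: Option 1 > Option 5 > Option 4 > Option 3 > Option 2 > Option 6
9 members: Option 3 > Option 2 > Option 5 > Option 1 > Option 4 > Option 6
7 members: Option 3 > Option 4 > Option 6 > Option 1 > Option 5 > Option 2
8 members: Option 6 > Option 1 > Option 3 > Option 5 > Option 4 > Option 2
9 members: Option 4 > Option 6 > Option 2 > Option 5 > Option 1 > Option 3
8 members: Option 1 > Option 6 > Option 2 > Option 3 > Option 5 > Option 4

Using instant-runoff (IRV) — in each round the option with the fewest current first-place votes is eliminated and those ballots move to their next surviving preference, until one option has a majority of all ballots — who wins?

Option 6

Round 1: Option 1 13, Option 2 5, Option 3 16, Option 4 9, Option 5 0, Option 6 8. Option 5 eliminated.
Round 2: Option 1 13, Option 2 5, Option 3 16, Option 4 9, Option 6 8. Option 2 eliminated.
Round 3: Option 1 13, Option 3 16, Option 4 9, Option 6 13. Option 4 eliminated.
Round 4: Option 1 13, Option 3 16, Option 6 22. Option 1 eliminated.
Round 5: Option 3 21, Option 6 30. Option 6 has a majority (≥26).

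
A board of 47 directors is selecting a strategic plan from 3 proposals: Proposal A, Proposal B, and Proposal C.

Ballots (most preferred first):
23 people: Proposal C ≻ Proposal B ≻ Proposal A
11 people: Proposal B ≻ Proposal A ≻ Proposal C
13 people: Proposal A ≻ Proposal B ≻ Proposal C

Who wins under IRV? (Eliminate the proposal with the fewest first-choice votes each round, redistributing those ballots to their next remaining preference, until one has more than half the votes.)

Proposal A

Round 1: Proposal A 13, Proposal B 11, Proposal C 23. Proposal B eliminated.
Round 2: Proposal A 24, Proposal C 23. Proposal A has a majority (≥24).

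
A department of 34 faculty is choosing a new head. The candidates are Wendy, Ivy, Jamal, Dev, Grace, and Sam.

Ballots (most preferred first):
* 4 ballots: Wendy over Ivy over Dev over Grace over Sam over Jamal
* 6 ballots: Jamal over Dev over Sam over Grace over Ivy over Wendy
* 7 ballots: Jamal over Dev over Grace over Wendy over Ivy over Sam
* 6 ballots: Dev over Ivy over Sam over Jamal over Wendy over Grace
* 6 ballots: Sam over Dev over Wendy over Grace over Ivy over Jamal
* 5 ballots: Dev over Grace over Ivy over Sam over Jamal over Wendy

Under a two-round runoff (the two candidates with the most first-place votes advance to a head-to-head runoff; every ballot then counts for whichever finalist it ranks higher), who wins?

Dev

Round 1 first-place votes: Wendy 4, Ivy 0, Jamal 13, Dev 11, Grace 0, Sam 6. Jamal and Dev advance.
Runoff: Jamal is ranked above Dev on 13 ballots, Dev above Jamal on 21.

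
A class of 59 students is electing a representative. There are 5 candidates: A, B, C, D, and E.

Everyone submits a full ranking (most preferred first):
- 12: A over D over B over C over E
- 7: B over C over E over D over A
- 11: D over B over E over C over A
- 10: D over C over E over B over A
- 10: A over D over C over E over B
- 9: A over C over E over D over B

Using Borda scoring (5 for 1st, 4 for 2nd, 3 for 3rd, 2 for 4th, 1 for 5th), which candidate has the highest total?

D

A: 12×5 + 7×1 + 11×1 + 10×1 + 10×5 + 9×5 = 183
B: 12×3 + 7×5 + 11×4 + 10×2 + 10×1 + 9×1 = 154
C: 12×2 + 7×4 + 11×2 + 10×4 + 10×3 + 9×4 = 180
D: 12×4 + 7×2 + 11×5 + 10×5 + 10×4 + 9×2 = 225
E: 12×1 + 7×3 + 11×3 + 10×3 + 10×2 + 9×3 = 143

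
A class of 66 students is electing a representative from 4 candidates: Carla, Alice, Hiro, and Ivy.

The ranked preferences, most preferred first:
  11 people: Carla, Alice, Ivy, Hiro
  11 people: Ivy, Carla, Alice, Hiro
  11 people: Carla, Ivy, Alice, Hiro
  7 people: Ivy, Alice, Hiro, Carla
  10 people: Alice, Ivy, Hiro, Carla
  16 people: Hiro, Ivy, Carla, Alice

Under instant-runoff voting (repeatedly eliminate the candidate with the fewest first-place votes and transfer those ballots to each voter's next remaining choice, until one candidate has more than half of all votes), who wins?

Round 1: Carla 22, Alice 10, Hiro 16, Ivy 18. Alice eliminated.
Round 2: Carla 22, Hiro 16, Ivy 28. Hiro eliminated.
Round 3: Carla 22, Ivy 44. Ivy has a majority (≥34).

Ivy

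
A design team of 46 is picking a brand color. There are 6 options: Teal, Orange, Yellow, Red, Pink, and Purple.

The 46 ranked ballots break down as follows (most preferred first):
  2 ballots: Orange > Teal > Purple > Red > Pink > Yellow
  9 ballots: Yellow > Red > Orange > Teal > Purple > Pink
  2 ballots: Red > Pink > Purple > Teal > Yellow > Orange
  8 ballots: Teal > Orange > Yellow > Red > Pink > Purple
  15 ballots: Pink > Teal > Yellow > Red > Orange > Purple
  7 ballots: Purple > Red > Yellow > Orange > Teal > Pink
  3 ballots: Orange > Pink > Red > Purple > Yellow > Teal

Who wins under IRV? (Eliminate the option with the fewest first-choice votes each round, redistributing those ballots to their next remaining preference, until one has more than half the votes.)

Round 1: Teal 8, Orange 5, Yellow 9, Red 2, Pink 15, Purple 7. Red eliminated.
Round 2: Teal 8, Orange 5, Yellow 9, Pink 17, Purple 7. Orange eliminated.
Round 3: Teal 10, Yellow 9, Pink 20, Purple 7. Purple eliminated.
Round 4: Teal 10, Yellow 16, Pink 20. Teal eliminated.
Round 5: Yellow 24, Pink 22. Yellow has a majority (≥24).

Yellow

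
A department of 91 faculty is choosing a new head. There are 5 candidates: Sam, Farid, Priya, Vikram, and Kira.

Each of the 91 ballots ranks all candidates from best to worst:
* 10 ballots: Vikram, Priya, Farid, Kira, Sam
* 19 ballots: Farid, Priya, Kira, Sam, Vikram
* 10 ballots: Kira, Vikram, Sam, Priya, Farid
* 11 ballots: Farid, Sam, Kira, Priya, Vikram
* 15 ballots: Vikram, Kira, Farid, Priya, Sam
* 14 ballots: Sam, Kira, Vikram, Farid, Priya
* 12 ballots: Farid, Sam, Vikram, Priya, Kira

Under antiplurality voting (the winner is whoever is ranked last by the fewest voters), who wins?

Farid

Last-place votes: Sam 25, Farid 10, Priya 14, Vikram 30, Kira 12.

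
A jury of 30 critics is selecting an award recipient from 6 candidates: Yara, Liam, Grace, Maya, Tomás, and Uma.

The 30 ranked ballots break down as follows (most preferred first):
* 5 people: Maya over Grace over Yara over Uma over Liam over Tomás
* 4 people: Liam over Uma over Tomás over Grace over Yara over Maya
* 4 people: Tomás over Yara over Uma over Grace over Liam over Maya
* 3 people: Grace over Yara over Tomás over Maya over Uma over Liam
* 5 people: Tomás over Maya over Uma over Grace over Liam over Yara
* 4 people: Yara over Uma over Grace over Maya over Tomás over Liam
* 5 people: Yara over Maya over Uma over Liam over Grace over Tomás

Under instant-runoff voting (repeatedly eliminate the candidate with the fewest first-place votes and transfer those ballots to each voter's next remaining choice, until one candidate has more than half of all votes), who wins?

Yara

Round 1: Yara 9, Liam 4, Grace 3, Maya 5, Tomás 9, Uma 0. Uma eliminated.
Round 2: Yara 9, Liam 4, Grace 3, Maya 5, Tomás 9. Grace eliminated.
Round 3: Yara 12, Liam 4, Maya 5, Tomás 9. Liam eliminated.
Round 4: Yara 12, Maya 5, Tomás 13. Maya eliminated.
Round 5: Yara 17, Tomás 13. Yara has a majority (≥16).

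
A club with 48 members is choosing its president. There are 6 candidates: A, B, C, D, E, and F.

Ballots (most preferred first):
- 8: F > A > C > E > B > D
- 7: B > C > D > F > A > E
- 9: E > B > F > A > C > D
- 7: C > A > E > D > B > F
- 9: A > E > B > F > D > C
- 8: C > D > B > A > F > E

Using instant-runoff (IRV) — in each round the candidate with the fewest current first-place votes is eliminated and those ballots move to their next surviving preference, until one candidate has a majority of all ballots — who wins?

Round 1: A 9, B 7, C 15, D 0, E 9, F 8. D eliminated.
Round 2: A 9, B 7, C 15, E 9, F 8. B eliminated.
Round 3: A 9, C 22, E 9, F 8. F eliminated.
Round 4: A 17, C 22, E 9. E eliminated.
Round 5: A 26, C 22. A has a majority (≥25).

A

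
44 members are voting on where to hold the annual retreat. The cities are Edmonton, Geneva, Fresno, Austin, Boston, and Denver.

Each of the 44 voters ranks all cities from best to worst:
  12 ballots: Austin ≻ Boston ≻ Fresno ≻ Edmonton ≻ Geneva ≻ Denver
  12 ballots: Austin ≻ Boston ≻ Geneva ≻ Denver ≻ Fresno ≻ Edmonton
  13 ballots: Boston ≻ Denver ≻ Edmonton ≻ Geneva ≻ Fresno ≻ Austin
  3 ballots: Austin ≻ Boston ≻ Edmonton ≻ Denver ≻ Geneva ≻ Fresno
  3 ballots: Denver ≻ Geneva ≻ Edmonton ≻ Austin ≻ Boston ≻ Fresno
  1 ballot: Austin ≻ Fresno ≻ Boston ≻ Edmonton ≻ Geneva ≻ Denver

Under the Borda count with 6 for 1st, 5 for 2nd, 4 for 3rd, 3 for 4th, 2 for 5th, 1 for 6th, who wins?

Edmonton: 12×3 + 12×1 + 13×4 + 3×4 + 3×4 + 1×3 = 127
Geneva: 12×2 + 12×4 + 13×3 + 3×2 + 3×5 + 1×2 = 134
Fresno: 12×4 + 12×2 + 13×2 + 3×1 + 3×1 + 1×5 = 109
Austin: 12×6 + 12×6 + 13×1 + 3×6 + 3×3 + 1×6 = 190
Boston: 12×5 + 12×5 + 13×6 + 3×5 + 3×2 + 1×4 = 223
Denver: 12×1 + 12×3 + 13×5 + 3×3 + 3×6 + 1×1 = 141

Boston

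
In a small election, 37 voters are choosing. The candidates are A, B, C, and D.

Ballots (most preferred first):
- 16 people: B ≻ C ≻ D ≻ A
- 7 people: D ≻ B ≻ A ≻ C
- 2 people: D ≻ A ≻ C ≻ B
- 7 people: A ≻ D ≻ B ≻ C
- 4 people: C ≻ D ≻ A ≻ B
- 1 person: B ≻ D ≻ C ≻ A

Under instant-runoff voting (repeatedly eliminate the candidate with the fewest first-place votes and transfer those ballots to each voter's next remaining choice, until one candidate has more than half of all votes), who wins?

Round 1: A 7, B 17, C 4, D 9. C eliminated.
Round 2: A 7, B 17, D 13. A eliminated.
Round 3: B 17, D 20. D has a majority (≥19).

D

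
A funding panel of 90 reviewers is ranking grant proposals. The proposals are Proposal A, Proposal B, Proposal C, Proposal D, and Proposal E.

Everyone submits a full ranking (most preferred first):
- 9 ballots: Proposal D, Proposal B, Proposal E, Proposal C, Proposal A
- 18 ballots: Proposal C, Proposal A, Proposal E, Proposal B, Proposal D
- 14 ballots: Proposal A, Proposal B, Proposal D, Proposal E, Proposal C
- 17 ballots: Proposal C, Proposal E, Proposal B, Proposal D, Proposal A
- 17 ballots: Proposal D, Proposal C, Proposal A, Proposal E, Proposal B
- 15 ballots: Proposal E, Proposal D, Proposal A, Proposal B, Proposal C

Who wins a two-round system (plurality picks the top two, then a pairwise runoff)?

Proposal D

Round 1 first-place votes: Proposal A 14, Proposal B 0, Proposal C 35, Proposal D 26, Proposal E 15. Proposal C and Proposal D advance.
Runoff: Proposal C is ranked above Proposal D on 35 ballots, Proposal D above Proposal C on 55.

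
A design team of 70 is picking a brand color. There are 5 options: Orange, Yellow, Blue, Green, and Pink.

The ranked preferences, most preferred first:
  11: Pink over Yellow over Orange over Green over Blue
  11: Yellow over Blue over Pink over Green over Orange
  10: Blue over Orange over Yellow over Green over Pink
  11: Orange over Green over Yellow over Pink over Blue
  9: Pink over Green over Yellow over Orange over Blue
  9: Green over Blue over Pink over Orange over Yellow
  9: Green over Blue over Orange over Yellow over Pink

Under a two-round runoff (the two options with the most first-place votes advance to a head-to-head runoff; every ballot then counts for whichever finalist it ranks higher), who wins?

Green

Round 1 first-place votes: Orange 11, Yellow 11, Blue 10, Green 18, Pink 20. Pink and Green advance.
Runoff: Pink is ranked above Green on 31 ballots, Green above Pink on 39.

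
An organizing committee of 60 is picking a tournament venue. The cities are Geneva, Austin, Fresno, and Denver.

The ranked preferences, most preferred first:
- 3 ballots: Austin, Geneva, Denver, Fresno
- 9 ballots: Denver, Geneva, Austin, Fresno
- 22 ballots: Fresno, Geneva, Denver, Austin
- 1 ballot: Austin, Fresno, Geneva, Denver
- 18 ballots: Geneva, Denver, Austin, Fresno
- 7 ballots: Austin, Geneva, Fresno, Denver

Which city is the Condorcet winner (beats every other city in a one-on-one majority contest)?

Geneva vs Austin: 49–11
Geneva vs Fresno: 37–23
Geneva vs Denver: 51–9
Geneva beats every other city.

Geneva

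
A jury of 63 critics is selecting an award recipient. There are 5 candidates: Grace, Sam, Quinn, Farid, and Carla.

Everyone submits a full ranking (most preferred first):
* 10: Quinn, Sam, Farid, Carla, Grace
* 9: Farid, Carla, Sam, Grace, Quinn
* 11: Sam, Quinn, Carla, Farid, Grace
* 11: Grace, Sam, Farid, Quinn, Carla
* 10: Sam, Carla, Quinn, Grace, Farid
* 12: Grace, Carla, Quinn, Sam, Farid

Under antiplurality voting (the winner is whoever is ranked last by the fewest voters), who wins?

Sam

Last-place votes: Grace 21, Sam 0, Quinn 9, Farid 22, Carla 11.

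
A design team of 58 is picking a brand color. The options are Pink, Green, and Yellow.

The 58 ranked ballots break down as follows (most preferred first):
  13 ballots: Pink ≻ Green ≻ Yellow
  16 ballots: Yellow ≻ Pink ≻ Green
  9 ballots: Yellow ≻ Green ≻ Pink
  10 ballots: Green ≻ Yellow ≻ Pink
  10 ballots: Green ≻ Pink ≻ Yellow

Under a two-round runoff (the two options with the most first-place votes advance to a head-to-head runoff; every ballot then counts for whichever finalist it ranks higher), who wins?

Green

Round 1 first-place votes: Pink 13, Green 20, Yellow 25. Yellow and Green advance.
Runoff: Yellow is ranked above Green on 25 ballots, Green above Yellow on 33.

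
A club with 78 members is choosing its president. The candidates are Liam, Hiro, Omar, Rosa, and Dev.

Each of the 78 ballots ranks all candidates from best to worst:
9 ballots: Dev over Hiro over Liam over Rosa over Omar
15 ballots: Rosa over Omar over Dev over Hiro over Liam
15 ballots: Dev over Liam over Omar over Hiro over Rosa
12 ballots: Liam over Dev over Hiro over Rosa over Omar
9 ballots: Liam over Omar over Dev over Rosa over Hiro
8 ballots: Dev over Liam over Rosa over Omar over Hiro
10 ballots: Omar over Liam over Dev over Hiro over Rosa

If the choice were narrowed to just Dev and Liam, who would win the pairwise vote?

Dev

Dev is ranked above Liam on 47 ballots; Liam above Dev on 31.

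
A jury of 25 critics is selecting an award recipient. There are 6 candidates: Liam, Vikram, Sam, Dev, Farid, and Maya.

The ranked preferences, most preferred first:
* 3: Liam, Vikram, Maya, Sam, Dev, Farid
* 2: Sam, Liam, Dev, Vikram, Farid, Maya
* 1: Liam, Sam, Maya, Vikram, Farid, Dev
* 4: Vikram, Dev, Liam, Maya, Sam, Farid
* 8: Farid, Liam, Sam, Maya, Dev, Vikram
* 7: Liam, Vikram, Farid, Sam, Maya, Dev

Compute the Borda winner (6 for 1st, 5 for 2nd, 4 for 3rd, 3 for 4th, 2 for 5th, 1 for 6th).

Liam

Liam: 3×6 + 2×5 + 1×6 + 4×4 + 8×5 + 7×6 = 132
Vikram: 3×5 + 2×3 + 1×3 + 4×6 + 8×1 + 7×5 = 91
Sam: 3×3 + 2×6 + 1×5 + 4×2 + 8×4 + 7×3 = 87
Dev: 3×2 + 2×4 + 1×1 + 4×5 + 8×2 + 7×1 = 58
Farid: 3×1 + 2×2 + 1×2 + 4×1 + 8×6 + 7×4 = 89
Maya: 3×4 + 2×1 + 1×4 + 4×3 + 8×3 + 7×2 = 68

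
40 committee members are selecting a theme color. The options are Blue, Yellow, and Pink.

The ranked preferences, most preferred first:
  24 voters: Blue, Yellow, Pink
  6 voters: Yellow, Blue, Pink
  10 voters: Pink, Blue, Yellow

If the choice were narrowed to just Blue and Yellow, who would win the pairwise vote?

Blue

Blue is ranked above Yellow on 34 ballots; Yellow above Blue on 6.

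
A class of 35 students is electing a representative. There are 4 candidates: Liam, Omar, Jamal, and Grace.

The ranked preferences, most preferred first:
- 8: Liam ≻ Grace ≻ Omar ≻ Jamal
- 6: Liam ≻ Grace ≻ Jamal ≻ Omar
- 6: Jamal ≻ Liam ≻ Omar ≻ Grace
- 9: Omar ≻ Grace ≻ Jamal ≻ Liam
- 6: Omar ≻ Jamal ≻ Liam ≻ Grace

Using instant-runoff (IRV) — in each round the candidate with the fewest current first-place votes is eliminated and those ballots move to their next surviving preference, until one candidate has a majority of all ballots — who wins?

Liam

Round 1: Liam 14, Omar 15, Jamal 6, Grace 0. Grace eliminated.
Round 2: Liam 14, Omar 15, Jamal 6. Jamal eliminated.
Round 3: Liam 20, Omar 15. Liam has a majority (≥18).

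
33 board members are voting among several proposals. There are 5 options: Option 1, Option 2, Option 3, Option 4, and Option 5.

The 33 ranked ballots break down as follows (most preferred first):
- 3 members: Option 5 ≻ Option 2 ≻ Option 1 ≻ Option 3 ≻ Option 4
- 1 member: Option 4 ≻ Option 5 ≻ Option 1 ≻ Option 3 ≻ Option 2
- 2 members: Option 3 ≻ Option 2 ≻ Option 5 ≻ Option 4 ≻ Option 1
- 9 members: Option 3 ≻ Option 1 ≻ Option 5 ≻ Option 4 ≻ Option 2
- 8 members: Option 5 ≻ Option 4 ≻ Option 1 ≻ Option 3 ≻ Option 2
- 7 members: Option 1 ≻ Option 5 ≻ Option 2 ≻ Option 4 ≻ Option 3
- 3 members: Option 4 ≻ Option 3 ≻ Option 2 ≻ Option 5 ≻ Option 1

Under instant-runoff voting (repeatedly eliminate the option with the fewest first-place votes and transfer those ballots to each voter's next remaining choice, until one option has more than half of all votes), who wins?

Option 5

Round 1: Option 1 7, Option 2 0, Option 3 11, Option 4 4, Option 5 11. Option 2 eliminated.
Round 2: Option 1 7, Option 3 11, Option 4 4, Option 5 11. Option 4 eliminated.
Round 3: Option 1 7, Option 3 14, Option 5 12. Option 1 eliminated.
Round 4: Option 3 14, Option 5 19. Option 5 has a majority (≥17).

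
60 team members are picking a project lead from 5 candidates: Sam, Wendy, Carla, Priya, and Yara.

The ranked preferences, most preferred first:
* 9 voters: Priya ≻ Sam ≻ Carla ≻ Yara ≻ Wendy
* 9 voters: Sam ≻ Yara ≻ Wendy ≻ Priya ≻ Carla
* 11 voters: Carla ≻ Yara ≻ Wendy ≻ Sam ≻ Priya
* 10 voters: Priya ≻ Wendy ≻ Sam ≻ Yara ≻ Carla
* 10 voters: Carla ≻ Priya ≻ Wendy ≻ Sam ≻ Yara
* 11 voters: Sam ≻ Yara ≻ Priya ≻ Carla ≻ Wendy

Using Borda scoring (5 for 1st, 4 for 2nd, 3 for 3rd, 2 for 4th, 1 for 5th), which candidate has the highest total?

Sam: 9×4 + 9×5 + 11×2 + 10×3 + 10×2 + 11×5 = 208
Wendy: 9×1 + 9×3 + 11×3 + 10×4 + 10×3 + 11×1 = 150
Carla: 9×3 + 9×1 + 11×5 + 10×1 + 10×5 + 11×2 = 173
Priya: 9×5 + 9×2 + 11×1 + 10×5 + 10×4 + 11×3 = 197
Yara: 9×2 + 9×4 + 11×4 + 10×2 + 10×1 + 11×4 = 172

Sam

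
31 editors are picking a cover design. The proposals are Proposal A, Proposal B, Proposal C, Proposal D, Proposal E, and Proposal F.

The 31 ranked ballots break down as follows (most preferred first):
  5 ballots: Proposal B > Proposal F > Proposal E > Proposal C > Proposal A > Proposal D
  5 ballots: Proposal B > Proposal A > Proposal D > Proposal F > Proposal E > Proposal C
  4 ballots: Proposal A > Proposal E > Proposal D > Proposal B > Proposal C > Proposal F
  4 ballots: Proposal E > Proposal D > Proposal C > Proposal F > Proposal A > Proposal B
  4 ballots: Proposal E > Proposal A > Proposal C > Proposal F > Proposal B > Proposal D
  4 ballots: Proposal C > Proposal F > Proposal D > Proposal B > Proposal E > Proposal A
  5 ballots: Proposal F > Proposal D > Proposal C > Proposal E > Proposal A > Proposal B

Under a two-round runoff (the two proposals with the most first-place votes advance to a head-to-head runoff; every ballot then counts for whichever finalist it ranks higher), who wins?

Round 1 first-place votes: Proposal A 4, Proposal B 10, Proposal C 4, Proposal D 0, Proposal E 8, Proposal F 5. Proposal B and Proposal E advance.
Runoff: Proposal B is ranked above Proposal E on 14 ballots, Proposal E above Proposal B on 17.

Proposal E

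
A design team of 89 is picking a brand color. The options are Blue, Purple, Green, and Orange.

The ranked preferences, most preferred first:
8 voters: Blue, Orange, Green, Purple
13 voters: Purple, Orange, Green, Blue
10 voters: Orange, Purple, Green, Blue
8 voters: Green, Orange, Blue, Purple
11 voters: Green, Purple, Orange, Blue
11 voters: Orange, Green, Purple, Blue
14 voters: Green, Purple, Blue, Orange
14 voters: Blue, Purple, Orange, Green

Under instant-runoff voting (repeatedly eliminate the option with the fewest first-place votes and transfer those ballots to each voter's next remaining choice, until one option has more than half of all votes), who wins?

Orange

Round 1: Blue 22, Purple 13, Green 33, Orange 21. Purple eliminated.
Round 2: Blue 22, Green 33, Orange 34. Blue eliminated.
Round 3: Green 33, Orange 56. Orange has a majority (≥45).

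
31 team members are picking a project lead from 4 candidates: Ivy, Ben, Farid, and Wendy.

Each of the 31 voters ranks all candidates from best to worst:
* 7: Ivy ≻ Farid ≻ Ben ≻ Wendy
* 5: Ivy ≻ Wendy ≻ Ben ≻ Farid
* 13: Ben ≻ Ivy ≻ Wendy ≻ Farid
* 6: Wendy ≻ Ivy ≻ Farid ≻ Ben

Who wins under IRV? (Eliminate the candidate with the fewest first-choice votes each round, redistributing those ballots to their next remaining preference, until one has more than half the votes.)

Round 1: Ivy 12, Ben 13, Farid 0, Wendy 6. Farid eliminated.
Round 2: Ivy 12, Ben 13, Wendy 6. Wendy eliminated.
Round 3: Ivy 18, Ben 13. Ivy has a majority (≥16).

Ivy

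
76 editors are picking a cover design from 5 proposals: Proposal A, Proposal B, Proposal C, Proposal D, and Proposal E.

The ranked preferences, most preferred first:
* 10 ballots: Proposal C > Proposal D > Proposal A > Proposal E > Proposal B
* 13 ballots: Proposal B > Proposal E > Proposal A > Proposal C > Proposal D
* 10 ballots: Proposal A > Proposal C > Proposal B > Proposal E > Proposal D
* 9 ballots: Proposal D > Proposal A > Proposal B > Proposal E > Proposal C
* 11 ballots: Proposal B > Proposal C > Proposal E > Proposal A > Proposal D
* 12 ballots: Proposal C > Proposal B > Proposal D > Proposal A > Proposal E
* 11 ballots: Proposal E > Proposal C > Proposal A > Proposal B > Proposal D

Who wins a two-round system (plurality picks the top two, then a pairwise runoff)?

Proposal C

Round 1 first-place votes: Proposal A 10, Proposal B 24, Proposal C 22, Proposal D 9, Proposal E 11. Proposal B and Proposal C advance.
Runoff: Proposal B is ranked above Proposal C on 33 ballots, Proposal C above Proposal B on 43.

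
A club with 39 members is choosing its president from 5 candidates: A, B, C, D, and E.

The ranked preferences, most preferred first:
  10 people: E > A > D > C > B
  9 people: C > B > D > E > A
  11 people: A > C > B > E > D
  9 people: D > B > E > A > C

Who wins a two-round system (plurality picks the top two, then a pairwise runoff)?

Round 1 first-place votes: A 11, B 0, C 9, D 9, E 10. A and E advance.
Runoff: A is ranked above E on 11 ballots, E above A on 28.

E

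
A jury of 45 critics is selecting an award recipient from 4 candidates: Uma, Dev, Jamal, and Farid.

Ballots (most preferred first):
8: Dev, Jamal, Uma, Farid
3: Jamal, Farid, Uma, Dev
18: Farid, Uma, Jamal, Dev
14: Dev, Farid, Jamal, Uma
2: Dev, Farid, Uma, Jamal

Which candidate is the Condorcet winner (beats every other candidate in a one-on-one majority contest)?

Dev

Dev vs Uma: 24–21
Dev vs Jamal: 24–21
Dev vs Farid: 24–21
Dev beats every other candidate.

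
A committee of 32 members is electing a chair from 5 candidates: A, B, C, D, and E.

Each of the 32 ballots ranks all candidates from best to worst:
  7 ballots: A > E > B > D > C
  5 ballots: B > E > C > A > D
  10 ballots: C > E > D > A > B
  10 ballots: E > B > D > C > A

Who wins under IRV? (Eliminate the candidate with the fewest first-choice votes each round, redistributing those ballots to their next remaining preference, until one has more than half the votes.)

Round 1: A 7, B 5, C 10, D 0, E 10. D eliminated.
Round 2: A 7, B 5, C 10, E 10. B eliminated.
Round 3: A 7, C 10, E 15. A eliminated.
Round 4: C 10, E 22. E has a majority (≥17).

E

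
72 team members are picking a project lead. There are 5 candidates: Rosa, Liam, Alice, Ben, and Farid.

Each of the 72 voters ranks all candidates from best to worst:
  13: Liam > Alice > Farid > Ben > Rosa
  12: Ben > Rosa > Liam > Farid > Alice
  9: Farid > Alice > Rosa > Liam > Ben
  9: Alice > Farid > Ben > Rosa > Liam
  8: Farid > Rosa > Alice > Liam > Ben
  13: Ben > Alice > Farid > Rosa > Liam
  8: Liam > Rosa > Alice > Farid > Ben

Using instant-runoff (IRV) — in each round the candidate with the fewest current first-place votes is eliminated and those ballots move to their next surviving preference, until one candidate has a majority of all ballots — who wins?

Farid

Round 1: Rosa 0, Liam 21, Alice 9, Ben 25, Farid 17. Rosa eliminated.
Round 2: Liam 21, Alice 9, Ben 25, Farid 17. Alice eliminated.
Round 3: Liam 21, Ben 25, Farid 26. Liam eliminated.
Round 4: Ben 25, Farid 47. Farid has a majority (≥37).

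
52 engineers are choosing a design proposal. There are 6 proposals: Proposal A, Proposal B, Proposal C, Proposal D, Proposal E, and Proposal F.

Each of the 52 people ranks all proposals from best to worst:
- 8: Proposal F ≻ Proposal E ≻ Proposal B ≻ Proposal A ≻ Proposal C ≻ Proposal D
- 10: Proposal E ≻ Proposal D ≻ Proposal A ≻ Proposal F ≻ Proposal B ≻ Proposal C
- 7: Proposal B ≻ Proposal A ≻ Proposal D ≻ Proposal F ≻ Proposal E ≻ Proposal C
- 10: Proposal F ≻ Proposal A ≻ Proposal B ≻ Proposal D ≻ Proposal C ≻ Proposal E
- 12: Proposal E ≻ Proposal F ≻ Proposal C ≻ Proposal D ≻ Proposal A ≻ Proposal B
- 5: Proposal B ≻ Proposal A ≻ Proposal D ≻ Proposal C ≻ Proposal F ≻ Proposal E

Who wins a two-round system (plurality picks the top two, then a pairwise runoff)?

Proposal F

Round 1 first-place votes: Proposal A 0, Proposal B 12, Proposal C 0, Proposal D 0, Proposal E 22, Proposal F 18. Proposal E and Proposal F advance.
Runoff: Proposal E is ranked above Proposal F on 22 ballots, Proposal F above Proposal E on 30.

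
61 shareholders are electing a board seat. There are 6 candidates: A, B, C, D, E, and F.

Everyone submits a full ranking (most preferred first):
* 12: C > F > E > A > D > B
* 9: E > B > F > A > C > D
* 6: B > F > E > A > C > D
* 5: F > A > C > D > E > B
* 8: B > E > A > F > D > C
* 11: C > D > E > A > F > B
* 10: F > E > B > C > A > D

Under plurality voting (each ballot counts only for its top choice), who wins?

C

First-place votes: A 0, B 14, C 23, D 0, E 9, F 15.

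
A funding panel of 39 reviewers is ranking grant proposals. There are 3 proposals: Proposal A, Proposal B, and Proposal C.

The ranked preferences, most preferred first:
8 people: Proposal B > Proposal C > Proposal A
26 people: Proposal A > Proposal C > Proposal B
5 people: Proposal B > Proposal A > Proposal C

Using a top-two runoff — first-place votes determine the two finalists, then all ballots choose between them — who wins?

Round 1 first-place votes: Proposal A 26, Proposal B 13, Proposal C 0. Proposal A and Proposal B advance.
Runoff: Proposal A is ranked above Proposal B on 26 ballots, Proposal B above Proposal A on 13.

Proposal A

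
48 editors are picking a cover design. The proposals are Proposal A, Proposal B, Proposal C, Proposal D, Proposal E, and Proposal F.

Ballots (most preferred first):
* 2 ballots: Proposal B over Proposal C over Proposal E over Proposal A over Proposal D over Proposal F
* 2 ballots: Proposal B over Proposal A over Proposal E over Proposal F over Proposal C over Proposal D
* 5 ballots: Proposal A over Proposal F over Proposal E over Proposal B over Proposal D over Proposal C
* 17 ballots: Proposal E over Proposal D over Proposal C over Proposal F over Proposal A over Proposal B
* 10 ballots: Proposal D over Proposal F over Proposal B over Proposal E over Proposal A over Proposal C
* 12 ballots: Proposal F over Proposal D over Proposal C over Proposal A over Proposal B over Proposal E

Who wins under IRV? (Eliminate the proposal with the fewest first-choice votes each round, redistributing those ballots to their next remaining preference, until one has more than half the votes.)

Round 1: Proposal A 5, Proposal B 4, Proposal C 0, Proposal D 10, Proposal E 17, Proposal F 12. Proposal C eliminated.
Round 2: Proposal A 5, Proposal B 4, Proposal D 10, Proposal E 17, Proposal F 12. Proposal B eliminated.
Round 3: Proposal A 7, Proposal D 10, Proposal E 19, Proposal F 12. Proposal A eliminated.
Round 4: Proposal D 10, Proposal E 21, Proposal F 17. Proposal D eliminated.
Round 5: Proposal E 21, Proposal F 27. Proposal F has a majority (≥25).

Proposal F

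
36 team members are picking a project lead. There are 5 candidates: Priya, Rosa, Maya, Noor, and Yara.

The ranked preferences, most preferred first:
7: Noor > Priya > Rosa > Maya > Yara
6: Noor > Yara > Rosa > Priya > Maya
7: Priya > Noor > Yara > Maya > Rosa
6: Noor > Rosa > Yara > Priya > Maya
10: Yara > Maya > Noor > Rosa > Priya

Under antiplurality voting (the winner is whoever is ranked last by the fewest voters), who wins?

Last-place votes: Priya 10, Rosa 7, Maya 12, Noor 0, Yara 7.

Noor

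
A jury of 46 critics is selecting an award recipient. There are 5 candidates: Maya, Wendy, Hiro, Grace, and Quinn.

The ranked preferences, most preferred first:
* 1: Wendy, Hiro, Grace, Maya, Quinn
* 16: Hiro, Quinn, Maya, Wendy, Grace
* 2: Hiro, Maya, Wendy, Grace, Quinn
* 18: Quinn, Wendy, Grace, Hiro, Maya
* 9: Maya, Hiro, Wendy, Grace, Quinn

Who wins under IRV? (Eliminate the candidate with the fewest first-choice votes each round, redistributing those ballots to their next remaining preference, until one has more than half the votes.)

Hiro

Round 1: Maya 9, Wendy 1, Hiro 18, Grace 0, Quinn 18. Grace eliminated.
Round 2: Maya 9, Wendy 1, Hiro 18, Quinn 18. Wendy eliminated.
Round 3: Maya 9, Hiro 19, Quinn 18. Maya eliminated.
Round 4: Hiro 28, Quinn 18. Hiro has a majority (≥24).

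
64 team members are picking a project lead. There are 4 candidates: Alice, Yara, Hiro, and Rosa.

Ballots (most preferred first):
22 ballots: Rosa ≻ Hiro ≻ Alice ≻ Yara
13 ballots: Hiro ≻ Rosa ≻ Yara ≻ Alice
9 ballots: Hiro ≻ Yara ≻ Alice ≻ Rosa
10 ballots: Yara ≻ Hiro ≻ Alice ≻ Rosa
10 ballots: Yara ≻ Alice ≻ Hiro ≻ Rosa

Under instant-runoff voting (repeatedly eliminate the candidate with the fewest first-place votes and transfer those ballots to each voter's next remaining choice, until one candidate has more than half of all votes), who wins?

Hiro

Round 1: Alice 0, Yara 20, Hiro 22, Rosa 22. Alice eliminated.
Round 2: Yara 20, Hiro 22, Rosa 22. Yara eliminated.
Round 3: Hiro 42, Rosa 22. Hiro has a majority (≥33).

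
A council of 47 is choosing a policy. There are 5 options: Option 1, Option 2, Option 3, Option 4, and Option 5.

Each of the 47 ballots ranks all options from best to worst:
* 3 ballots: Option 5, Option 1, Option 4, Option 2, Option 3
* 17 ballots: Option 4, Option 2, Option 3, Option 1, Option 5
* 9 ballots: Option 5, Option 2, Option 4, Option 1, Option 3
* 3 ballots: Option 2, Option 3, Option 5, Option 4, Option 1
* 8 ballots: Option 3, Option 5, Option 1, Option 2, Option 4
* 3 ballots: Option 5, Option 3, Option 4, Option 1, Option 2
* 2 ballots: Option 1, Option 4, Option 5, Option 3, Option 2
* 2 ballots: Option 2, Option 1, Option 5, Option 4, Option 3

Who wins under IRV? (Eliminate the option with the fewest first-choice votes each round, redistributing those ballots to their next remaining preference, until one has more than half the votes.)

Option 5

Round 1: Option 1 2, Option 2 5, Option 3 8, Option 4 17, Option 5 15. Option 1 eliminated.
Round 2: Option 2 5, Option 3 8, Option 4 19, Option 5 15. Option 2 eliminated.
Round 3: Option 3 11, Option 4 19, Option 5 17. Option 3 eliminated.
Round 4: Option 4 19, Option 5 28. Option 5 has a majority (≥24).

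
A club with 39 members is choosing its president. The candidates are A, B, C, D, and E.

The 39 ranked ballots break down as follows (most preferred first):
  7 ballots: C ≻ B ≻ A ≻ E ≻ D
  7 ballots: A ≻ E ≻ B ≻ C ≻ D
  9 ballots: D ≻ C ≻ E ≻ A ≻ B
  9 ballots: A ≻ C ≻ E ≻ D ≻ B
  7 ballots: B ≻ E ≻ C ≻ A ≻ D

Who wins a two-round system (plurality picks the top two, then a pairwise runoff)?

Round 1 first-place votes: A 16, B 7, C 7, D 9, E 0. A and D advance.
Runoff: A is ranked above D on 30 ballots, D above A on 9.

A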